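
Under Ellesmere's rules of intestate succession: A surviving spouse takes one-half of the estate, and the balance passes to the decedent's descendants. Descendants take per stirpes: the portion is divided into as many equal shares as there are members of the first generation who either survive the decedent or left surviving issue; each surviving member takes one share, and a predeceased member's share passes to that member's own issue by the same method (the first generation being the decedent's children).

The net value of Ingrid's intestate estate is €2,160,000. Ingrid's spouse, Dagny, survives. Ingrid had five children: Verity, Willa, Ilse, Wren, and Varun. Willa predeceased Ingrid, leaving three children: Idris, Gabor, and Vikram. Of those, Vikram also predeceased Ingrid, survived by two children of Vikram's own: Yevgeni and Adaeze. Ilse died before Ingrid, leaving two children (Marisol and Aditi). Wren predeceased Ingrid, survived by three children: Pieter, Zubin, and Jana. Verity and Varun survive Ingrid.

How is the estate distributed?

Dagny takes one-half of €2,160,000 = €1,080,000. The remaining €1,080,000 passes to the descendants.
The descendants' portion (€1,080,000) is divided into 5 shares of €216,000: Verity and Varun each take €216,000; Willa's €216,000 share passes to Willa's issue; Ilse's €216,000 share passes to Ilse's issue; Wren's €216,000 share passes to Wren's issue.
Willa's share (€216,000) is divided into 3 shares of €72,000: Idris and Gabor each take €72,000; Vikram's €72,000 share passes to Vikram's issue.
Vikram's share (€72,000) is divided into 2 shares of €36,000: Yevgeni and Adaeze each take €36,000.
Ilse's share (€216,000) is divided into 2 shares of €108,000: Marisol and Aditi each take €108,000.
Wren's share (€216,000) is divided into 3 shares of €72,000: Pieter, Zubin, and Jana each take €72,000.

Dagny: €1,080,000; Verity: €216,000; Idris: €72,000; Gabor: €72,000; Yevgeni: €36,000; Adaeze: €36,000; Marisol: €108,000; Aditi: €108,000; Pieter: €72,000; Zubin: €72,000; Jana: €72,000; Varun: €216,000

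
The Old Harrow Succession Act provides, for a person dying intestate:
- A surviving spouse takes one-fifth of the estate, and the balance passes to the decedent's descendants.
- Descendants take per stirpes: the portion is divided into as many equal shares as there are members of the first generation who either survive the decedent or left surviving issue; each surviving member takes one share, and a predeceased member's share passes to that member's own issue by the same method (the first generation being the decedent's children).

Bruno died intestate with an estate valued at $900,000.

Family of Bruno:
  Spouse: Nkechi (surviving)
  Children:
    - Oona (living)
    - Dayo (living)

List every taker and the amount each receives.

Nkechi: $180,000; Oona: $360,000; Dayo: $360,000

Nkechi takes one-fifth of $900,000 = $180,000. The remaining $720,000 passes to the descendants.
The descendants' portion ($720,000) is divided into 2 shares of $360,000: Oona and Dayo each take $360,000.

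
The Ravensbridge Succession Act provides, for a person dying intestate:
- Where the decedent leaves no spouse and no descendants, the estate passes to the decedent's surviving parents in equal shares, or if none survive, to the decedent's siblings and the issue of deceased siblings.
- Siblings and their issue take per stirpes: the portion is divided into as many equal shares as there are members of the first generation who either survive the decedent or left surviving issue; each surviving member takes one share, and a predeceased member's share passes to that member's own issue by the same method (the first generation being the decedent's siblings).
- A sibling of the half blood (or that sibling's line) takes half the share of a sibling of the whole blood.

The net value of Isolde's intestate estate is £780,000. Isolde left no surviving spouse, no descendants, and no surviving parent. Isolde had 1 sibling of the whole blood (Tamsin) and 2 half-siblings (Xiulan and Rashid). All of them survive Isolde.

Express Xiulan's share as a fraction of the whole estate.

Xiulan receives 1/4 of the estate.

The entire £780,000 passes to the siblings and their issue.
Counting each half-blood sibling's line as half a unit, there are 2 units in £780,000, so one unit is £390,000. Whole-blood lines (Tamsin) take £390,000 each; half-blood lines (Xiulan and Rashid) take £195,000 each.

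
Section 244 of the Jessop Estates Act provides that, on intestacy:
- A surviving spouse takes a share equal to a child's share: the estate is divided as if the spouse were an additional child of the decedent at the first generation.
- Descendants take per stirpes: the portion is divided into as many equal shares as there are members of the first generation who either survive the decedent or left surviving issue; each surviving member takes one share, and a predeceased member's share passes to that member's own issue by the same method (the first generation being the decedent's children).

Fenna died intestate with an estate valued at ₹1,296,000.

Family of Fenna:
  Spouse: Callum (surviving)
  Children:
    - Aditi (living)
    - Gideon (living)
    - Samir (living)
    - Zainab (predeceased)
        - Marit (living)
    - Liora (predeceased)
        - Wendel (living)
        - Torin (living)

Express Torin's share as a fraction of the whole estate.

The spouse counts as an additional share at the children's level, so there are 6 primary shares of ₹216,000. Callum takes one such share (₹216,000).
The children's combined portion (₹1,080,000) is divided into 5 shares of ₹216,000: Aditi, Gideon, and Samir each take ₹216,000; Zainab's ₹216,000 share passes to Zainab's issue; Liora's ₹216,000 share passes to Liora's issue.
Zainab's share (₹216,000) passes entirely to Marit.
Liora's share (₹216,000) is divided into 2 shares of ₹108,000: Wendel and Torin each take ₹108,000.

Torin receives 1/12 of the estate.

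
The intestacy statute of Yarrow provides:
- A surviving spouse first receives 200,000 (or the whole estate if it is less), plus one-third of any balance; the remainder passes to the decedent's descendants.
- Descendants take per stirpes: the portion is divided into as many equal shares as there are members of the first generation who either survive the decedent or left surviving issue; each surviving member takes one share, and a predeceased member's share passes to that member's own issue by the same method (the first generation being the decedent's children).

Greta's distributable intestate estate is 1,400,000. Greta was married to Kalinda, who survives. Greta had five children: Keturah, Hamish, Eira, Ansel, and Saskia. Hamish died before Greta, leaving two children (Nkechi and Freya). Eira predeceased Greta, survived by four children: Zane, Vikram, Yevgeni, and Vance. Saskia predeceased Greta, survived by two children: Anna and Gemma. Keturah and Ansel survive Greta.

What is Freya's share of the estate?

Kalinda first takes 200,000, leaving a balance of 1,200,000. Kalinda then takes one-third of the balance (400,000), for a total of 600,000. The remaining 800,000 passes to the descendants.
The descendants' portion (800,000) is divided into 5 shares of 160,000: Keturah and Ansel each take 160,000; Hamish's 160,000 share passes to Hamish's issue; Eira's 160,000 share passes to Eira's issue; Saskia's 160,000 share passes to Saskia's issue.
Hamish's share (160,000) is divided into 2 shares of 80,000: Nkechi and Freya each take 80,000.
Eira's share (160,000) is divided into 4 shares of 40,000: Zane, Vikram, Yevgeni, and Vance each take 40,000.
Saskia's share (160,000) is divided into 2 shares of 80,000: Anna and Gemma each take 80,000.

Freya receives 80,000.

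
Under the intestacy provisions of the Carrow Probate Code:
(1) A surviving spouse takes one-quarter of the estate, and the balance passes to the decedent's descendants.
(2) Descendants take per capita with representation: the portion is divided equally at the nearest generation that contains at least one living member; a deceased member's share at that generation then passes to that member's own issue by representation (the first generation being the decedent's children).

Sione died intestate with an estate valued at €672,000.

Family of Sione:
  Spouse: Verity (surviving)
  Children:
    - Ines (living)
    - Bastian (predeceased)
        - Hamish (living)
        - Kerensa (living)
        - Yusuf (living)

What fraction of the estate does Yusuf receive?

Yusuf receives 1/8 of the estate.

Verity takes one-quarter of €672,000 = €168,000. The remaining €504,000 passes to the descendants.
The descendants' portion (€504,000) is divided into 2 shares of €252,000: Ines takes €252,000; Bastian's €252,000 share passes to Bastian's issue.
Bastian's share (€252,000) is divided into 3 shares of €84,000: Hamish, Kerensa, and Yusuf each take €84,000.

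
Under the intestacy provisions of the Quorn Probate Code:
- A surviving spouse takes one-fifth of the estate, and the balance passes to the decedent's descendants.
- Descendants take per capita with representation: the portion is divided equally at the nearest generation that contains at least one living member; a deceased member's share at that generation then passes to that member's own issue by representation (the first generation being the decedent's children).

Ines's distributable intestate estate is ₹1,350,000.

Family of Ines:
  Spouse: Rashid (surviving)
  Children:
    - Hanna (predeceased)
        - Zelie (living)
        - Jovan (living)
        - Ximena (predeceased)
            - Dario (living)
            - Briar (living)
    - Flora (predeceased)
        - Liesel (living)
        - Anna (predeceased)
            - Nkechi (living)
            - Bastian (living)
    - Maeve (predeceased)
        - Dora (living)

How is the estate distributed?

Rashid: ₹270,000; Zelie: ₹180,000; Jovan: ₹180,000; Dario: ₹90,000; Briar: ₹90,000; Liesel: ₹180,000; Nkechi: ₹90,000; Bastian: ₹90,000; Dora: ₹180,000

Rashid takes one-fifth of ₹1,350,000 = ₹270,000. The remaining ₹1,080,000 passes to the descendants.
No child survives, so the initial division is made at the grandchildren's generation.
The descendants' portion (₹1,080,000) is divided into 6 shares of ₹180,000: Zelie, Jovan, Liesel, and Dora each take ₹180,000; Ximena's ₹180,000 share passes to Ximena's issue; Anna's ₹180,000 share passes to Anna's issue.
Ximena's share (₹180,000) is divided into 2 shares of ₹90,000: Dario and Briar each take ₹90,000.
Anna's share (₹180,000) is divided into 2 shares of ₹90,000: Nkechi and Bastian each take ₹90,000.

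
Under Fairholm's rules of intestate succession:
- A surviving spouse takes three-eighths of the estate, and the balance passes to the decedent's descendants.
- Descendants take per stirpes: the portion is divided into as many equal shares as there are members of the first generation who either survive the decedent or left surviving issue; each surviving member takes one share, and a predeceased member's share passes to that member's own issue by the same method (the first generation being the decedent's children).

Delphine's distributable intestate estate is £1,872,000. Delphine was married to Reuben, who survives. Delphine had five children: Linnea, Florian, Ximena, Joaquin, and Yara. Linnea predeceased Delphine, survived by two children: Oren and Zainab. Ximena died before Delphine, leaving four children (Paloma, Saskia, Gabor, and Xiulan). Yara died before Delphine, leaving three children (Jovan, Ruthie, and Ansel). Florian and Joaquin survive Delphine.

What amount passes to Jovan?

Jovan receives £78,000.

Reuben takes three-eighths of £1,872,000 = £702,000. The remaining £1,170,000 passes to the descendants.
The descendants' portion (£1,170,000) is divided into 5 shares of £234,000: Florian and Joaquin each take £234,000; Linnea's £234,000 share passes to Linnea's issue; Ximena's £234,000 share passes to Ximena's issue; Yara's £234,000 share passes to Yara's issue.
Linnea's share (£234,000) is divided into 2 shares of £117,000: Oren and Zainab each take £117,000.
Ximena's share (£234,000) is divided into 4 shares of £58,500: Paloma, Saskia, Gabor, and Xiulan each take £58,500.
Yara's share (£234,000) is divided into 3 shares of £78,000: Jovan, Ruthie, and Ansel each take £78,000.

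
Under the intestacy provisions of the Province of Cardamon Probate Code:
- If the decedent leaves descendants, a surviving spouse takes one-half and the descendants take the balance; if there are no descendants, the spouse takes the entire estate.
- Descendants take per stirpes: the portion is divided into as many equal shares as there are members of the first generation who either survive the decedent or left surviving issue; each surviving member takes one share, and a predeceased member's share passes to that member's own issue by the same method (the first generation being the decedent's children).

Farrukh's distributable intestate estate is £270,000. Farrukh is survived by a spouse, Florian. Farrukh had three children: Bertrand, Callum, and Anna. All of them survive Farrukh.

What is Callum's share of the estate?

Callum receives £45,000.

Florian takes one-half of £270,000 = £135,000. The remaining £135,000 passes to the descendants.
The descendants' portion (£135,000) is divided into 3 shares of £45,000: Bertrand, Callum, and Anna each take £45,000.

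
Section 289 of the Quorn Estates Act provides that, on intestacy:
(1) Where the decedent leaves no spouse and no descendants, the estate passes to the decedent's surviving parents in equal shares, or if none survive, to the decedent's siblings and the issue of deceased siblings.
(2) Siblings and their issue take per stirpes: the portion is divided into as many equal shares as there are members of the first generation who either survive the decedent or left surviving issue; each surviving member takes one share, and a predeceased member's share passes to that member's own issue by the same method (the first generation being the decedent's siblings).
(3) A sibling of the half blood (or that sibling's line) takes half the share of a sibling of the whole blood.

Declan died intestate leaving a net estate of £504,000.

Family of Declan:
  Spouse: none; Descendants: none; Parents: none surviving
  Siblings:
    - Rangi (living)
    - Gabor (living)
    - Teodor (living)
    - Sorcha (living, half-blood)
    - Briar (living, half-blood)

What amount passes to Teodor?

The entire £504,000 passes to the siblings and their issue.
Counting each half-blood sibling's line as half a unit, there are 4 units in £504,000, so one unit is £126,000. Whole-blood lines (Rangi, Gabor, and Teodor) take £126,000 each; half-blood lines (Sorcha and Briar) take £63,000 each.

Teodor receives £126,000.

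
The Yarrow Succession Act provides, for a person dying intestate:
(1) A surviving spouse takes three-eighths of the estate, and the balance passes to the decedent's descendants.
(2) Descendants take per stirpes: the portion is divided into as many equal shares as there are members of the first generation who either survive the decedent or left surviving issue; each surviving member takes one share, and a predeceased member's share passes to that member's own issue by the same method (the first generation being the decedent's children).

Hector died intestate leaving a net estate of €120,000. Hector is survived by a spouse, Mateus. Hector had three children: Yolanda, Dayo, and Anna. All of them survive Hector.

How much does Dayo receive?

Mateus takes three-eighths of €120,000 = €45,000. The remaining €75,000 passes to the descendants.
The descendants' portion (€75,000) is divided into 3 shares of €25,000: Yolanda, Dayo, and Anna each take €25,000.

Dayo receives €25,000.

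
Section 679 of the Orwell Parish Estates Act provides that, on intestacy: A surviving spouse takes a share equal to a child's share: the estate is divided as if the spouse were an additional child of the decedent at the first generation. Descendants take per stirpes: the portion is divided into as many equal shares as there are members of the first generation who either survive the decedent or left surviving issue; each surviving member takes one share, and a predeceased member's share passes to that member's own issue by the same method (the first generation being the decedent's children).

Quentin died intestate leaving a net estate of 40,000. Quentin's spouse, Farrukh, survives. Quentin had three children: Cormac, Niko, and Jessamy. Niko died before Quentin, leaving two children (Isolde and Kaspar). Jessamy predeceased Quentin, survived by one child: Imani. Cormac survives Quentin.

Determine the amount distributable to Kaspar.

The spouse counts as an additional share at the children's level, so there are 4 primary shares of 10,000. Farrukh takes one such share (10,000).
The children's combined portion (30,000) is divided into 3 shares of 10,000: Cormac takes 10,000; Niko's 10,000 share passes to Niko's issue; Jessamy's 10,000 share passes to Jessamy's issue.
Niko's share (10,000) is divided into 2 shares of 5,000: Isolde and Kaspar each take 5,000.
Jessamy's share (10,000) passes entirely to Imani.

Kaspar receives 5,000.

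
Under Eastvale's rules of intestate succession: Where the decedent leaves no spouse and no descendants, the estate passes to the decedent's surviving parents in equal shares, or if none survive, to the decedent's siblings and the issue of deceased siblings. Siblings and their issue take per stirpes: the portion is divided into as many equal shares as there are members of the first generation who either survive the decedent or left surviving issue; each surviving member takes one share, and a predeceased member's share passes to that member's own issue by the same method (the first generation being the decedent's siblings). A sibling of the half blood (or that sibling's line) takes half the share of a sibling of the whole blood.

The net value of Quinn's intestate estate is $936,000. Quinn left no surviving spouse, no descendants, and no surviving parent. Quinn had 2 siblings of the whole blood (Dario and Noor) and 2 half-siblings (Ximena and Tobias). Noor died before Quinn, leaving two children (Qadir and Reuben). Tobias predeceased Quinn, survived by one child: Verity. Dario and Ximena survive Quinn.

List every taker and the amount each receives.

The entire $936,000 passes to the siblings and their issue.
Counting each half-blood sibling's line as half a unit, there are 3 units in $936,000, so one unit is $312,000. Whole-blood lines (Dario and Noor) take $312,000 each; half-blood lines (Ximena and Tobias) take $156,000 each.
Noor's share ($312,000) is divided into 2 shares of $156,000: Qadir and Reuben each take $156,000.
Tobias's share ($156,000) passes entirely to Verity.

Dario: $312,000; Qadir: $156,000; Reuben: $156,000; Ximena: $156,000; Verity: $156,000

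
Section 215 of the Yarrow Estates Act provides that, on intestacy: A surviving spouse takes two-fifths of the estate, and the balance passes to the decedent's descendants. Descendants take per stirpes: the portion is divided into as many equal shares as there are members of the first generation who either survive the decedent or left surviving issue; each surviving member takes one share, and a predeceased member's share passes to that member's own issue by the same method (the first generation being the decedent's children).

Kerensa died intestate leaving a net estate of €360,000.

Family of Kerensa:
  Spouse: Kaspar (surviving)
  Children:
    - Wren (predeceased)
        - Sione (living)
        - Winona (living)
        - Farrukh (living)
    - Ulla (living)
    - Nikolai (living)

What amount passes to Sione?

Sione receives €24,000.

Kaspar takes two-fifths of €360,000 = €144,000. The remaining €216,000 passes to the descendants.
The descendants' portion (€216,000) is divided into 3 shares of €72,000: Ulla and Nikolai each take €72,000; Wren's €72,000 share passes to Wren's issue.
Wren's share (€72,000) is divided into 3 shares of €24,000: Sione, Winona, and Farrukh each take €24,000.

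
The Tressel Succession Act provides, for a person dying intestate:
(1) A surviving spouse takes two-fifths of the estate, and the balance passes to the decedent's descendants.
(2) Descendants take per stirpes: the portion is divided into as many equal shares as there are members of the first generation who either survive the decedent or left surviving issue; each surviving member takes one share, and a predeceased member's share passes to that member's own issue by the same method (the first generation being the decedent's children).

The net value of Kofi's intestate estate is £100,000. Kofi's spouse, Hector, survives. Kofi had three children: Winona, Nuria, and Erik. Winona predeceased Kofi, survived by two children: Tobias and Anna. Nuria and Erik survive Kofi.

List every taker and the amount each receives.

Hector takes two-fifths of £100,000 = £40,000. The remaining £60,000 passes to the descendants.
The descendants' portion (£60,000) is divided into 3 shares of £20,000: Nuria and Erik each take £20,000; Winona's £20,000 share passes to Winona's issue.
Winona's share (£20,000) is divided into 2 shares of £10,000: Tobias and Anna each take £10,000.

Hector: £40,000; Tobias: £10,000; Anna: £10,000; Nuria: £20,000; Erik: £20,000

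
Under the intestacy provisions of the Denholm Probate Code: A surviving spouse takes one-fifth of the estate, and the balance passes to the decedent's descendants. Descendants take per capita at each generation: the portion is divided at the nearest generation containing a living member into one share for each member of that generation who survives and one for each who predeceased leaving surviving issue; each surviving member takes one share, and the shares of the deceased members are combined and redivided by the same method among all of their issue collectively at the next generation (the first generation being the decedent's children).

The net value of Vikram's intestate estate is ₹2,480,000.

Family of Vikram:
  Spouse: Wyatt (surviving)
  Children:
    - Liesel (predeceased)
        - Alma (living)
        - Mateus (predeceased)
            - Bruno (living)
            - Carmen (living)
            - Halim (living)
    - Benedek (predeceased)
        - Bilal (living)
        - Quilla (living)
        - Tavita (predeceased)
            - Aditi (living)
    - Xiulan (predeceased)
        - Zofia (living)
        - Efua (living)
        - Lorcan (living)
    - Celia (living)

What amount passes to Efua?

Wyatt takes one-fifth of ₹2,480,000 = ₹496,000. The remaining ₹1,984,000 passes to the descendants.
The descendants' portion (₹1,984,000) is divided at the children's generation into 4 shares of ₹496,000. Celia takes ₹496,000. The 3 shares of the deceased (Liesel, Benedek, and Xiulan) are combined into a pool of ₹1,488,000.
That pool (₹1,488,000) is divided at the grandchildren's generation into 8 shares of ₹186,000. Alma, Bilal, Quilla, Zofia, Efua, and Lorcan each take ₹186,000. The 2 shares of the deceased (Mateus and Tavita) are combined into a pool of ₹372,000.
That pool (₹372,000) is divided at the great-grandchildren's generation equally among Bruno, Carmen, Halim, and Aditi: ₹93,000 each.

Efua receives ₹186,000.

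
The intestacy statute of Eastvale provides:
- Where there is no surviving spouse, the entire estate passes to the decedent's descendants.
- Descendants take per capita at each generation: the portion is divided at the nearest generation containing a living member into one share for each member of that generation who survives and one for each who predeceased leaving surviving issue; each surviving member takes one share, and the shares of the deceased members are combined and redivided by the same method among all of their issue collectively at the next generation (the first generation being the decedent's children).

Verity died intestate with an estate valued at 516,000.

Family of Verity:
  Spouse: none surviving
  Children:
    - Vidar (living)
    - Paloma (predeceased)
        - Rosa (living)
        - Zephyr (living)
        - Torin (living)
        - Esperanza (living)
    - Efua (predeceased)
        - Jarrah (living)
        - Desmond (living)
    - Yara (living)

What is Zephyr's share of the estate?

Zephyr receives 43,000.

The entire 516,000 passes to the descendants.
That amount (516,000) is divided at the children's generation into 4 shares of 129,000. Vidar and Yara each take 129,000. The 2 shares of the deceased (Paloma and Efua) are combined into a pool of 258,000.
That pool (258,000) is divided at the grandchildren's generation equally among Rosa, Zephyr, Torin, Esperanza, Jarrah, and Desmond: 43,000 each.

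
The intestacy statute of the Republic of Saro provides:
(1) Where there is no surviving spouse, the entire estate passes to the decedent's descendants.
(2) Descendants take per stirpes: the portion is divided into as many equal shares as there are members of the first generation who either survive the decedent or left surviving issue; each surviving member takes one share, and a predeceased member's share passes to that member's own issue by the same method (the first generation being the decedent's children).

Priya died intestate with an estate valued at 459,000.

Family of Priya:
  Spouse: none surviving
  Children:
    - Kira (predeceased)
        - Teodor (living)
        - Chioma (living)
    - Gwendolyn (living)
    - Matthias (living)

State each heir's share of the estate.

Teodor: 76,500; Chioma: 76,500; Gwendolyn: 153,000; Matthias: 153,000

The entire 459,000 passes to the descendants.
That amount (459,000) is divided into 3 shares of 153,000: Gwendolyn and Matthias each take 153,000; Kira's 153,000 share passes to Kira's issue.
Kira's share (153,000) is divided into 2 shares of 76,500: Teodor and Chioma each take 76,500.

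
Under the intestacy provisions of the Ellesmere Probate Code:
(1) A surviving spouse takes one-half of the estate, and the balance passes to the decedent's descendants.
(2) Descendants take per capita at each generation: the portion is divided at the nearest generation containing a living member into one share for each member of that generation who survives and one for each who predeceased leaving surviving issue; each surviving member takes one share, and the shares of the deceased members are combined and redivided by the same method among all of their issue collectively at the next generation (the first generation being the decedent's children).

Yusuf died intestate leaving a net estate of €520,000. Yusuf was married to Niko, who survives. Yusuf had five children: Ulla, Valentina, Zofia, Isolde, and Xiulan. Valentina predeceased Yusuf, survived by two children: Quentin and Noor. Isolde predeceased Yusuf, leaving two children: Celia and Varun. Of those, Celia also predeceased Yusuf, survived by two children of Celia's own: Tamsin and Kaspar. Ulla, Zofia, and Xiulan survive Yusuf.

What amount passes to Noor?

Niko takes one-half of €520,000 = €260,000. The remaining €260,000 passes to the descendants.
The descendants' portion (€260,000) is divided at the children's generation into 5 shares of €52,000. Ulla, Zofia, and Xiulan each take €52,000. The 2 shares of the deceased (Valentina and Isolde) are combined into a pool of €104,000.
That pool (€104,000) is divided at the grandchildren's generation into 4 shares of €26,000. Quentin, Noor, and Varun each take €26,000. The remaining share for the deceased Celia (€26,000) is carried to the next generation.
That pool (€26,000) is divided at the great-grandchildren's generation equally among Tamsin and Kaspar: €13,000 each.

Noor receives €26,000.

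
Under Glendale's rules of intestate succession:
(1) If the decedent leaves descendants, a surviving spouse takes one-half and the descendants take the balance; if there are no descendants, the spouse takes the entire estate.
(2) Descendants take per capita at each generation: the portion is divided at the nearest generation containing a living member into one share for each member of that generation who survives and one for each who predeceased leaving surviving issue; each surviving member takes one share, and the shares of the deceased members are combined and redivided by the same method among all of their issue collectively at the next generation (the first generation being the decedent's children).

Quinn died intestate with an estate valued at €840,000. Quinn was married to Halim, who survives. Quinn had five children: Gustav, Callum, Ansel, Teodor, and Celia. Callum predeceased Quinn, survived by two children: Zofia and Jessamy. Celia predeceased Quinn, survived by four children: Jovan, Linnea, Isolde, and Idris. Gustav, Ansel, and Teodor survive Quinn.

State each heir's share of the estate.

Halim: €420,000; Gustav: €84,000; Zofia: €28,000; Jessamy: €28,000; Ansel: €84,000; Teodor: €84,000; Jovan: €28,000; Linnea: €28,000; Isolde: €28,000; Idris: €28,000

Halim takes one-half of €840,000 = €420,000. The remaining €420,000 passes to the descendants.
The descendants' portion (€420,000) is divided at the children's generation into 5 shares of €84,000. Gustav, Ansel, and Teodor each take €84,000. The 2 shares of the deceased (Callum and Celia) are combined into a pool of €168,000.
That pool (€168,000) is divided at the grandchildren's generation equally among Zofia, Jessamy, Jovan, Linnea, Isolde, and Idris: €28,000 each.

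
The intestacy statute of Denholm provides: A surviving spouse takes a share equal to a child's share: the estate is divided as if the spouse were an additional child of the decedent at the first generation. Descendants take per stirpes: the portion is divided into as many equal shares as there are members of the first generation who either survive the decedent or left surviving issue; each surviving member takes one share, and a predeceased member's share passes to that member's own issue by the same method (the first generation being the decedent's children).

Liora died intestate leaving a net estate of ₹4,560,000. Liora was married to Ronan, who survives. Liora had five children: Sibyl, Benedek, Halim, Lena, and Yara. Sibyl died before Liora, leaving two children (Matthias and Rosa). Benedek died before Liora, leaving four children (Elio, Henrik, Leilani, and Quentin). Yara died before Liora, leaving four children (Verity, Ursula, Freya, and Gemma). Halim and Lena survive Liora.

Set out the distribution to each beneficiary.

The spouse counts as an additional share at the children's level, so there are 6 primary shares of ₹760,000. Ronan takes one such share (₹760,000).
The children's combined portion (₹3,800,000) is divided into 5 shares of ₹760,000: Halim and Lena each take ₹760,000; Sibyl's ₹760,000 share passes to Sibyl's issue; Benedek's ₹760,000 share passes to Benedek's issue; Yara's ₹760,000 share passes to Yara's issue.
Sibyl's share (₹760,000) is divided into 2 shares of ₹380,000: Matthias and Rosa each take ₹380,000.
Benedek's share (₹760,000) is divided into 4 shares of ₹190,000: Elio, Henrik, Leilani, and Quentin each take ₹190,000.
Yara's share (₹760,000) is divided into 4 shares of ₹190,000: Verity, Ursula, Freya, and Gemma each take ₹190,000.

Ronan: ₹760,000; Matthias: ₹380,000; Rosa: ₹380,000; Elio: ₹190,000; Henrik: ₹190,000; Leilani: ₹190,000; Quentin: ₹190,000; Halim: ₹760,000; Lena: ₹760,000; Verity: ₹190,000; Ursula: ₹190,000; Freya: ₹190,000; Gemma: ₹190,000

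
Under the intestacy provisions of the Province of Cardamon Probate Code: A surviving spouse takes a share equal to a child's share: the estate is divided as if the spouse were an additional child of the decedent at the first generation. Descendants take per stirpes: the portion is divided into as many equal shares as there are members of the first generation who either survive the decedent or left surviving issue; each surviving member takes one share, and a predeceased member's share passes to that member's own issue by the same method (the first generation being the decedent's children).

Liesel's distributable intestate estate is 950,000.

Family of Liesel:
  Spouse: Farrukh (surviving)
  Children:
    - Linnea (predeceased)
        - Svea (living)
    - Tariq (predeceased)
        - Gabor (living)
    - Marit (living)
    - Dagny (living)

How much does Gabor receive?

The spouse counts as an additional share at the children's level, so there are 5 primary shares of 190,000. Farrukh takes one such share (190,000).
The children's combined portion (760,000) is divided into 4 shares of 190,000: Marit and Dagny each take 190,000; Linnea's 190,000 share passes to Linnea's issue; Tariq's 190,000 share passes to Tariq's issue.
Linnea's share (190,000) passes entirely to Svea.
Tariq's share (190,000) passes entirely to Gabor.

Gabor receives 190,000.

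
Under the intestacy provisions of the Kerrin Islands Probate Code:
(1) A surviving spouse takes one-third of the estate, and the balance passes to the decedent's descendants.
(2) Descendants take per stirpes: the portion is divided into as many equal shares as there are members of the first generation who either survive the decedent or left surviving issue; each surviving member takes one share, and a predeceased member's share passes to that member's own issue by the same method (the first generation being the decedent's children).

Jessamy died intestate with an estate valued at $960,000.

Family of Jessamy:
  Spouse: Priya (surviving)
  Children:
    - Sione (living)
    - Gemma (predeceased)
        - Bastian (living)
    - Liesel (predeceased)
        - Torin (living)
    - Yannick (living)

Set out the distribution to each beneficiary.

Priya takes one-third of $960,000 = $320,000. The remaining $640,000 passes to the descendants.
The descendants' portion ($640,000) is divided into 4 shares of $160,000: Sione and Yannick each take $160,000; Gemma's $160,000 share passes to Gemma's issue; Liesel's $160,000 share passes to Liesel's issue.
Gemma's share ($160,000) passes entirely to Bastian.
Liesel's share ($160,000) passes entirely to Torin.

Priya: $320,000; Sione: $160,000; Bastian: $160,000; Torin: $160,000; Yannick: $160,000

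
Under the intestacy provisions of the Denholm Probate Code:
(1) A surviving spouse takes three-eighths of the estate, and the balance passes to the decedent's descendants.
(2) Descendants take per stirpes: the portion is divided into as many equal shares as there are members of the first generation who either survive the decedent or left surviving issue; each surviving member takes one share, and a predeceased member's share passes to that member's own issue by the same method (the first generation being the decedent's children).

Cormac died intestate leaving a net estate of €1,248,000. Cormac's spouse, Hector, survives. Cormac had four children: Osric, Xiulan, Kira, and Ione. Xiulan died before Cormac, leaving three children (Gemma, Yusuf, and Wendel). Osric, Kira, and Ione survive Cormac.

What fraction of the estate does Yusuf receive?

Hector takes three-eighths of €1,248,000 = €468,000. The remaining €780,000 passes to the descendants.
The descendants' portion (€780,000) is divided into 4 shares of €195,000: Osric, Kira, and Ione each take €195,000; Xiulan's €195,000 share passes to Xiulan's issue.
Xiulan's share (€195,000) is divided into 3 shares of €65,000: Gemma, Yusuf, and Wendel each take €65,000.

Yusuf receives 5/96 of the estate.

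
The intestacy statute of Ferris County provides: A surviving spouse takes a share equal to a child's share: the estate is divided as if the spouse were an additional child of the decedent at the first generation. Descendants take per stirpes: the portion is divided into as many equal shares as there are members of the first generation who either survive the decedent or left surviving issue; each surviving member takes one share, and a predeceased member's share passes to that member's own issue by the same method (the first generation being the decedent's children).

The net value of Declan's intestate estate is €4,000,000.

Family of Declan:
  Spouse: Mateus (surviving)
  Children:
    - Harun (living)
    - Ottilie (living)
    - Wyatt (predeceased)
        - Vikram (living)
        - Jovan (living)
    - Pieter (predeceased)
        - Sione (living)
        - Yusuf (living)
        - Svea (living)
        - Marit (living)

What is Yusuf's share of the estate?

The spouse counts as an additional share at the children's level, so there are 5 primary shares of €800,000. Mateus takes one such share (€800,000).
The children's combined portion (€3,200,000) is divided into 4 shares of €800,000: Harun and Ottilie each take €800,000; Wyatt's €800,000 share passes to Wyatt's issue; Pieter's €800,000 share passes to Pieter's issue.
Wyatt's share (€800,000) is divided into 2 shares of €400,000: Vikram and Jovan each take €400,000.
Pieter's share (€800,000) is divided into 4 shares of €200,000: Sione, Yusuf, Svea, and Marit each take €200,000.

Yusuf receives €200,000.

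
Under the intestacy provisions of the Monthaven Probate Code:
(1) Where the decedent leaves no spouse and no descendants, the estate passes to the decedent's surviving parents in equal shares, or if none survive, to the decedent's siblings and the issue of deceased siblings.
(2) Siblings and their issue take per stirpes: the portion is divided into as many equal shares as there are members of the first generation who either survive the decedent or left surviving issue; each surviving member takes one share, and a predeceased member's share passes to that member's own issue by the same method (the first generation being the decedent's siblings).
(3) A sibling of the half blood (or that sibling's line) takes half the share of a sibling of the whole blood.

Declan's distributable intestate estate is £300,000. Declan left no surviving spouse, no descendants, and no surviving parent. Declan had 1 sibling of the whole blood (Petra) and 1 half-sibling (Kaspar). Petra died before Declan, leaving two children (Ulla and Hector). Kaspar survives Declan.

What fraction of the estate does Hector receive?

Hector receives 1/3 of the estate.

The entire £300,000 passes to the siblings and their issue.
Counting each half-blood sibling's line as half a unit, there are 3/2 units in £300,000, so one unit is £200,000. Whole-blood lines (Petra) take £200,000 each; half-blood lines (Kaspar) take £100,000 each.
Petra's share (£200,000) is divided into 2 shares of £100,000: Ulla and Hector each take £100,000.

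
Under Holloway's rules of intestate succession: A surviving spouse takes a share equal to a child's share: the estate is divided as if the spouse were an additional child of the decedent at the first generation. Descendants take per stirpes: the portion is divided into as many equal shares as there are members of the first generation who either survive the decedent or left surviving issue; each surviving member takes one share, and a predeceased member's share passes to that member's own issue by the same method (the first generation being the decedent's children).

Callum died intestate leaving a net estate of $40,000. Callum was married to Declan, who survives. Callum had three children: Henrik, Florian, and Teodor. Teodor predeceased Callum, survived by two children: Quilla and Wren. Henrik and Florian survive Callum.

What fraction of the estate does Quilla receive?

The spouse counts as an additional share at the children's level, so there are 4 primary shares of $10,000. Declan takes one such share ($10,000).
The children's combined portion ($30,000) is divided into 3 shares of $10,000: Henrik and Florian each take $10,000; Teodor's $10,000 share passes to Teodor's issue.
Teodor's share ($10,000) is divided into 2 shares of $5,000: Quilla and Wren each take $5,000.

Quilla receives 1/8 of the estate.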